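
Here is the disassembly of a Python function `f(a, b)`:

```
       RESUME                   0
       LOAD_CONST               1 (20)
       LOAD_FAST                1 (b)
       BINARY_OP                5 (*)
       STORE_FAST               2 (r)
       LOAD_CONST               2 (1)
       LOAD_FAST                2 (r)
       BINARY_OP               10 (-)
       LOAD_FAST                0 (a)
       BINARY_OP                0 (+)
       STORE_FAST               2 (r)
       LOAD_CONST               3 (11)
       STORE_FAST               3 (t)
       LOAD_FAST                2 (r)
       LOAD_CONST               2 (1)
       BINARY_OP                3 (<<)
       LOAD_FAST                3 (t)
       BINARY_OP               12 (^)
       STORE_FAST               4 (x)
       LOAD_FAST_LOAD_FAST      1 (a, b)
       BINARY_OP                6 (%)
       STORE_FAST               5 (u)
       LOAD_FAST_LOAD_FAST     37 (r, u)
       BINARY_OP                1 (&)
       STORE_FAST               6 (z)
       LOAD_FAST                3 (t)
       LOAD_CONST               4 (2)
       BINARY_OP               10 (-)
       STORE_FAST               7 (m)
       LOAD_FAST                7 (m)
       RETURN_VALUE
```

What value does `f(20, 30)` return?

9

LOAD_CONST → push 20. Stack: [20]
LOAD_FAST b → push 30. Stack: [20, 30]
BINARY_OP * → 20 * 30 = 600. Stack: [600]
STORE_FAST r → r=600. Stack: []
LOAD_CONST → push 1. Stack: [1]
LOAD_FAST r → push 600. Stack: [1, 600]
BINARY_OP - → 1 - 600 = -599. Stack: [-599]
LOAD_FAST a → push 20. Stack: [-599, 20]
BINARY_OP + → -599 + 20 = -579. Stack: [-579]
STORE_FAST r → r=-579. Stack: []
LOAD_CONST → push 11. Stack: [11]
STORE_FAST t → t=11. Stack: []
LOAD_FAST r → push -579. Stack: [-579]
LOAD_CONST → push 1. Stack: [-579, 1]
BINARY_OP << → -579 << 1 = -1158. Stack: [-1158]
LOAD_FAST t → push 11. Stack: [-1158, 11]
BINARY_OP ^ → -1158 ^ 11 = -1167. Stack: [-1167]
STORE_FAST x → x=-1167. Stack: []
LOAD_FAST_LOAD_FAST a,b → push 20,30. Stack: [20, 30]
BINARY_OP % → 20 % 30 = 20. Stack: [20]
STORE_FAST u → u=20. Stack: []
LOAD_FAST_LOAD_FAST r,u → push -579,20. Stack: [-579, 20]
BINARY_OP & → -579 & 20 = 20. Stack: [20]
STORE_FAST z → z=20. Stack: []
LOAD_FAST t → push 11. Stack: [11]
LOAD_CONST → push 2. Stack: [11, 2]
BINARY_OP - → 11 - 2 = 9. Stack: [9]
STORE_FAST m → m=9. Stack: []
LOAD_FAST m → push 9. Stack: [9]
RETURN_VALUE → return 9.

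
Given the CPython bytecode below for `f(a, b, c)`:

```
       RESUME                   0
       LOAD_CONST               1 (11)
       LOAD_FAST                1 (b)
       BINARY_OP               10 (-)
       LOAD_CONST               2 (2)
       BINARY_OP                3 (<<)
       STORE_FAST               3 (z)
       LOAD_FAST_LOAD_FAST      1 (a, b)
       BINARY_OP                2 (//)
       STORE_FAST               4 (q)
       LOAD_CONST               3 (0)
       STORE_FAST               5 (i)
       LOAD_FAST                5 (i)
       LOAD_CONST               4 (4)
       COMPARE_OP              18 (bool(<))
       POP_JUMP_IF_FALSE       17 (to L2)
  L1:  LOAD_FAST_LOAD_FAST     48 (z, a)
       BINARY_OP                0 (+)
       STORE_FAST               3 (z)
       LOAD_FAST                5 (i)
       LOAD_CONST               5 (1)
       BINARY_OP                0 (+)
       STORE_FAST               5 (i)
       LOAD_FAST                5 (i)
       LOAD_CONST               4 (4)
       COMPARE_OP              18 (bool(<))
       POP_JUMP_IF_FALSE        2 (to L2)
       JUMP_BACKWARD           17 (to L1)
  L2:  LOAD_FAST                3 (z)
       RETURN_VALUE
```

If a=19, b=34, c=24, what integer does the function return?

-16

LOAD_CONST → push 11. Stack: [11]
LOAD_FAST b → push 34. Stack: [11, 34]
BINARY_OP - → 11 - 34 = -23. Stack: [-23]
LOAD_CONST → push 2. Stack: [-23, 2]
BINARY_OP << → -23 << 2 = -92. Stack: [-92]
STORE_FAST z → z=-92. Stack: []
LOAD_FAST_LOAD_FAST a,b → push 19,34. Stack: [19, 34]
BINARY_OP // → 19 // 34 = 0. Stack: [0]
STORE_FAST q → q=0. Stack: []
LOAD_CONST → push 0. Stack: [0]
STORE_FAST i → i=0. Stack: []
LOAD_FAST i → push 0. Stack: [0]
LOAD_CONST → push 4. Stack: [0, 4]
COMPARE_OP bool(<) → 0 vs 4 = True. Stack: [True]
POP_JUMP_IF_FALSE → pop True; no jump. Stack: []
LOAD_FAST_LOAD_FAST z,a → push -92,19. Stack: [-92, 19]
BINARY_OP + → -92 + 19 = -73. Stack: [-73]
STORE_FAST z → z=-73. Stack: []
LOAD_FAST i → push 0. Stack: [0]
LOAD_CONST → push 1. Stack: [0, 1]
BINARY_OP + → 0 + 1 = 1. Stack: [1]
STORE_FAST i → i=1. Stack: []
LOAD_FAST i → push 1. Stack: [1]
LOAD_CONST → push 4. Stack: [1, 4]
COMPARE_OP bool(<) → 1 vs 4 = True. Stack: [True]
POP_JUMP_IF_FALSE → pop True; no jump. Stack: []
LOAD_FAST_LOAD_FAST z,a → push -73,19. Stack: [-73, 19]
BINARY_OP + → -73 + 19 = -54. Stack: [-54]
STORE_FAST z → z=-54. Stack: []
LOAD_FAST i → push 1. Stack: [1]
LOAD_CONST → push 1. Stack: [1, 1]
BINARY_OP + → 1 + 1 = 2. Stack: [2]
STORE_FAST i → i=2. Stack: []
LOAD_FAST i → push 2. Stack: [2]
LOAD_CONST → push 4. Stack: [2, 4]
COMPARE_OP bool(<) → 2 vs 4 = True. Stack: [True]
POP_JUMP_IF_FALSE → pop True; no jump. Stack: []
LOAD_FAST_LOAD_FAST z,a → push -54,19. Stack: [-54, 19]
BINARY_OP + → -54 + 19 = -35. Stack: [-35]
STORE_FAST z → z=-35. Stack: []
LOAD_FAST i → push 2. Stack: [2]
LOAD_CONST → push 1. Stack: [2, 1]
BINARY_OP + → 2 + 1 = 3. Stack: [3]
STORE_FAST i → i=3. Stack: []
LOAD_FAST i → push 3. Stack: [3]
LOAD_CONST → push 4. Stack: [3, 4]
COMPARE_OP bool(<) → 3 vs 4 = True. Stack: [True]
POP_JUMP_IF_FALSE → pop True; no jump. Stack: []
LOAD_FAST_LOAD_FAST z,a → push -35,19. Stack: [-35, 19]
BINARY_OP + → -35 + 19 = -16. Stack: [-16]
STORE_FAST z → z=-16. Stack: []
LOAD_FAST i → push 3. Stack: [3]
LOAD_CONST → push 1. Stack: [3, 1]
BINARY_OP + → 3 + 1 = 4. Stack: [4]
STORE_FAST i → i=4. Stack: []
LOAD_FAST i → push 4. Stack: [4]
LOAD_CONST → push 4. Stack: [4, 4]
COMPARE_OP bool(<) → 4 vs 4 = False. Stack: [False]
POP_JUMP_IF_FALSE → pop False; jump. Stack: []
LOAD_FAST z → push -16. Stack: [-16]
RETURN_VALUE → return -16.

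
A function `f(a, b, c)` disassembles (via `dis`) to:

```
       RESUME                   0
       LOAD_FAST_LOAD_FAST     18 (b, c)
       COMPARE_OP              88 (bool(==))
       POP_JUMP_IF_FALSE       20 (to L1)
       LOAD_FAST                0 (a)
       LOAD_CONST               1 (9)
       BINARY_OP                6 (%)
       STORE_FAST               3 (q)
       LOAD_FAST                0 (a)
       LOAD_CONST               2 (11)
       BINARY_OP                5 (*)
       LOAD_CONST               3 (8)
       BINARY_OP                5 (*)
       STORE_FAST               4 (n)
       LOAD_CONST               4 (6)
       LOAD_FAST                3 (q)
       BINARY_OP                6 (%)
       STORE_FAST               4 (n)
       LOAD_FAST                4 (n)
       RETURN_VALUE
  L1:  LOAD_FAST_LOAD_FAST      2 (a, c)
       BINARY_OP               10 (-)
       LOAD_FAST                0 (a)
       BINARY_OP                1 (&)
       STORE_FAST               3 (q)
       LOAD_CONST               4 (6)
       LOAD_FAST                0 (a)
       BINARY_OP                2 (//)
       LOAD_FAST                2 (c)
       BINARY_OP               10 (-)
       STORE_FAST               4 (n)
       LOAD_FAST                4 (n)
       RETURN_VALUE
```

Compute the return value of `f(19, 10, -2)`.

LOAD_FAST_LOAD_FAST b,c → push 10,-2. Stack: [10, -2]
COMPARE_OP bool(==) → 10 vs -2 = False. Stack: [False]
POP_JUMP_IF_FALSE → pop False; jump. Stack: []
LOAD_FAST_LOAD_FAST a,c → push 19,-2. Stack: [19, -2]
BINARY_OP - → 19 - -2 = 21. Stack: [21]
LOAD_FAST a → push 19. Stack: [21, 19]
BINARY_OP & → 21 & 19 = 17. Stack: [17]
STORE_FAST q → q=17. Stack: []
LOAD_CONST → push 6. Stack: [6]
LOAD_FAST a → push 19. Stack: [6, 19]
BINARY_OP // → 6 // 19 = 0. Stack: [0]
LOAD_FAST c → push -2. Stack: [0, -2]
BINARY_OP - → 0 - -2 = 2. Stack: [2]
STORE_FAST n → n=2. Stack: []
LOAD_FAST n → push 2. Stack: [2]
RETURN_VALUE → return 2.

2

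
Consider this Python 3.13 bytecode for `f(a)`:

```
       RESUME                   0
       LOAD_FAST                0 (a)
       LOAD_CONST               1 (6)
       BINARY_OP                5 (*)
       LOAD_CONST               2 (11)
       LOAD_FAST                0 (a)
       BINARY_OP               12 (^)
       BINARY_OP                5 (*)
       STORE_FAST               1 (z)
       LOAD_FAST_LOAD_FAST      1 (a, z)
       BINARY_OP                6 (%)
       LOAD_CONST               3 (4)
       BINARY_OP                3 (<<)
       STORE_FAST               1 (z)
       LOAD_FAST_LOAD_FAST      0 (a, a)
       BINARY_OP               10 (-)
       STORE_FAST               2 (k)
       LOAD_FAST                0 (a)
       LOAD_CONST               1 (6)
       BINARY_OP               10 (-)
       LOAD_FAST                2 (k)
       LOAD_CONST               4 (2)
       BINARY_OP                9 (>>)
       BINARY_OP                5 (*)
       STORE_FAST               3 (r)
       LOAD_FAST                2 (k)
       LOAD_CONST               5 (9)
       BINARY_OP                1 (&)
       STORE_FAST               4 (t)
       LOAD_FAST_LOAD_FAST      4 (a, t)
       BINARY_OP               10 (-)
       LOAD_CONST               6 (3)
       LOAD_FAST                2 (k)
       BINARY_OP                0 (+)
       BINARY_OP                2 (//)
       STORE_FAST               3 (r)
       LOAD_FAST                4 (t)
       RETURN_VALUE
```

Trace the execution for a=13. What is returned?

LOAD_FAST a → push 13. Stack: [13]
LOAD_CONST → push 6. Stack: [13, 6]
BINARY_OP * → 13 * 6 = 78. Stack: [78]
LOAD_CONST → push 11. Stack: [78, 11]
LOAD_FAST a → push 13. Stack: [78, 11, 13]
BINARY_OP ^ → 11 ^ 13 = 6. Stack: [78, 6]
BINARY_OP * → 78 * 6 = 468. Stack: [468]
STORE_FAST z → z=468. Stack: []
LOAD_FAST_LOAD_FAST a,z → push 13,468. Stack: [13, 468]
BINARY_OP % → 13 % 468 = 13. Stack: [13]
LOAD_CONST → push 4. Stack: [13, 4]
BINARY_OP << → 13 << 4 = 208. Stack: [208]
STORE_FAST z → z=208. Stack: []
LOAD_FAST_LOAD_FAST a,a → push 13,13. Stack: [13, 13]
BINARY_OP - → 13 - 13 = 0. Stack: [0]
STORE_FAST k → k=0. Stack: []
LOAD_FAST a → push 13. Stack: [13]
LOAD_CONST → push 6. Stack: [13, 6]
BINARY_OP - → 13 - 6 = 7. Stack: [7]
LOAD_FAST k → push 0. Stack: [7, 0]
LOAD_CONST → push 2. Stack: [7, 0, 2]
BINARY_OP >> → 0 >> 2 = 0. Stack: [7, 0]
BINARY_OP * → 7 * 0 = 0. Stack: [0]
STORE_FAST r → r=0. Stack: []
LOAD_FAST k → push 0. Stack: [0]
LOAD_CONST → push 9. Stack: [0, 9]
BINARY_OP & → 0 & 9 = 0. Stack: [0]
STORE_FAST t → t=0. Stack: []
LOAD_FAST_LOAD_FAST a,t → push 13,0. Stack: [13, 0]
BINARY_OP - → 13 - 0 = 13. Stack: [13]
LOAD_CONST → push 3. Stack: [13, 3]
LOAD_FAST k → push 0. Stack: [13, 3, 0]
BINARY_OP + → 3 + 0 = 3. Stack: [13, 3]
BINARY_OP // → 13 // 3 = 4. Stack: [4]
STORE_FAST r → r=4. Stack: []
LOAD_FAST t → push 0. Stack: [0]
RETURN_VALUE → return 0.

0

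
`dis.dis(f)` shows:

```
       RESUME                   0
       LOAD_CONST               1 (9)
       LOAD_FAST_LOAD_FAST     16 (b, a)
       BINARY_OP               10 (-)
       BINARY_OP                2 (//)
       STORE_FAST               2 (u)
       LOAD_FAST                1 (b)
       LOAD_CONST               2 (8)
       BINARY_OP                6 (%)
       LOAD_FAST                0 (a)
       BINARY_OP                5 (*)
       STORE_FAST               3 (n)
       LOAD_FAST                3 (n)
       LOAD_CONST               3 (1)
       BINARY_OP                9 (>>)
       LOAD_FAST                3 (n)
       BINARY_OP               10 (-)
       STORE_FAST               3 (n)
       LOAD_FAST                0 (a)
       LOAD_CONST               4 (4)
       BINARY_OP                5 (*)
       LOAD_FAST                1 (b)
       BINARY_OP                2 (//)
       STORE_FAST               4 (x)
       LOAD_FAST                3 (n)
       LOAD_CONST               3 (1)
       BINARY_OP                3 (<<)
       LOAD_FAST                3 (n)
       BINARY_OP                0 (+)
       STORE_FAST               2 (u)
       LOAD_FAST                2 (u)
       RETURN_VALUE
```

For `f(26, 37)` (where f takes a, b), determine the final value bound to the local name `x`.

LOAD_CONST → push 9. Stack: [9]
LOAD_FAST_LOAD_FAST b,a → push 37,26. Stack: [9, 37, 26]
BINARY_OP - → 37 - 26 = 11. Stack: [9, 11]
BINARY_OP // → 9 // 11 = 0. Stack: [0]
STORE_FAST u → u=0. Stack: []
LOAD_FAST b → push 37. Stack: [37]
LOAD_CONST → push 8. Stack: [37, 8]
BINARY_OP % → 37 % 8 = 5. Stack: [5]
LOAD_FAST a → push 26. Stack: [5, 26]
BINARY_OP * → 5 * 26 = 130. Stack: [130]
STORE_FAST n → n=130. Stack: []
LOAD_FAST n → push 130. Stack: [130]
LOAD_CONST → push 1. Stack: [130, 1]
BINARY_OP >> → 130 >> 1 = 65. Stack: [65]
LOAD_FAST n → push 130. Stack: [65, 130]
BINARY_OP - → 65 - 130 = -65. Stack: [-65]
STORE_FAST n → n=-65. Stack: []
LOAD_FAST a → push 26. Stack: [26]
LOAD_CONST → push 4. Stack: [26, 4]
BINARY_OP * → 26 * 4 = 104. Stack: [104]
LOAD_FAST b → push 37. Stack: [104, 37]
BINARY_OP // → 104 // 37 = 2. Stack: [2]
STORE_FAST x → x=2. Stack: []
LOAD_FAST n → push -65. Stack: [-65]
LOAD_CONST → push 1. Stack: [-65, 1]
BINARY_OP << → -65 << 1 = -130. Stack: [-130]
LOAD_FAST n → push -65. Stack: [-130, -65]
BINARY_OP + → -130 + -65 = -195. Stack: [-195]
STORE_FAST u → u=-195. Stack: []
LOAD_FAST u → push -195. Stack: [-195]
RETURN_VALUE → return -195.

2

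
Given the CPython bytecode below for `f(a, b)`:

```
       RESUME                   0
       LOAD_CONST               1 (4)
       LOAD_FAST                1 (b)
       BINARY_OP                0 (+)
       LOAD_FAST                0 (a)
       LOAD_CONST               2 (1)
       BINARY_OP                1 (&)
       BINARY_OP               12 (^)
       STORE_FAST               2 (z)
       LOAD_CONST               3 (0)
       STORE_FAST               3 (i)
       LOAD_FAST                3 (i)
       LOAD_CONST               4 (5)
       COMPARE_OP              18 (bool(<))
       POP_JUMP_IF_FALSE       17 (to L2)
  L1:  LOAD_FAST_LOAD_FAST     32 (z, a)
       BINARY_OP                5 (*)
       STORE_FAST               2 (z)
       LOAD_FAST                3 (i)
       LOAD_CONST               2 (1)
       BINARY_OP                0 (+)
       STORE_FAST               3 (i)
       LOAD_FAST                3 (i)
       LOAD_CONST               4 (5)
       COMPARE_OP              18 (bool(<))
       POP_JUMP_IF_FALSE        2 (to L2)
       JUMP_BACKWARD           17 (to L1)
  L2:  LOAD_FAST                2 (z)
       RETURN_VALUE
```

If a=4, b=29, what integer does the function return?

LOAD_CONST → push 4
LOAD_FAST b → push 29
BINARY_OP + → 4 + 29 = 33
LOAD_FAST a → push 4
LOAD_CONST → push 1
BINARY_OP & → 4 & 1 = 0
BINARY_OP ^ → 33 ^ 0 = 33
STORE_FAST z → z=33
LOAD_CONST → push 0
STORE_FAST i → i=0
LOAD_FAST i → push 0
LOAD_CONST → push 5
COMPARE_OP bool(<) → 0 vs 5 = True
POP_JUMP_IF_FALSE → pop True; no jump
LOAD_FAST_LOAD_FAST z,a → push 33,4
BINARY_OP * → 33 * 4 = 132
STORE_FAST z → z=132
LOAD_FAST i → push 0
LOAD_CONST → push 1
BINARY_OP + → 0 + 1 = 1
STORE_FAST i → i=1
LOAD_FAST i → push 1
LOAD_CONST → push 5
COMPARE_OP bool(<) → 1 vs 5 = True
POP_JUMP_IF_FALSE → pop True; no jump
LOAD_FAST_LOAD_FAST z,a → push 132,4
BINARY_OP * → 132 * 4 = 528
STORE_FAST z → z=528
LOAD_FAST i → push 1
LOAD_CONST → push 1
BINARY_OP + → 1 + 1 = 2
STORE_FAST i → i=2
LOAD_FAST i → push 2
LOAD_CONST → push 5
COMPARE_OP bool(<) → 2 vs 5 = True
POP_JUMP_IF_FALSE → pop True; no jump
LOAD_FAST_LOAD_FAST z,a → push 528,4
BINARY_OP * → 528 * 4 = 2112
STORE_FAST z → z=2112
LOAD_FAST i → push 2
LOAD_CONST → push 1
BINARY_OP + → 2 + 1 = 3
STORE_FAST i → i=3
LOAD_FAST i → push 3
LOAD_CONST → push 5
COMPARE_OP bool(<) → 3 vs 5 = True
POP_JUMP_IF_FALSE → pop True; no jump
LOAD_FAST_LOAD_FAST z,a → push 2112,4
BINARY_OP * → 2112 * 4 = 8448
STORE_FAST z → z=8448
LOAD_FAST i → push 3
LOAD_CONST → push 1
BINARY_OP + → 3 + 1 = 4
STORE_FAST i → i=4
LOAD_FAST i → push 4
LOAD_CONST → push 5
COMPARE_OP bool(<) → 4 vs 5 = True
POP_JUMP_IF_FALSE → pop True; no jump
LOAD_FAST_LOAD_FAST z,a → push 8448,4
BINARY_OP * → 8448 * 4 = 33792
STORE_FAST z → z=33792
LOAD_FAST i → push 4
LOAD_CONST → push 1
BINARY_OP + → 4 + 1 = 5
STORE_FAST i → i=5
LOAD_FAST i → push 5
LOAD_CONST → push 5
COMPARE_OP bool(<) → 5 vs 5 = False
POP_JUMP_IF_FALSE → pop False; jump
LOAD_FAST z → push 33792
RETURN_VALUE → return 33792.

33792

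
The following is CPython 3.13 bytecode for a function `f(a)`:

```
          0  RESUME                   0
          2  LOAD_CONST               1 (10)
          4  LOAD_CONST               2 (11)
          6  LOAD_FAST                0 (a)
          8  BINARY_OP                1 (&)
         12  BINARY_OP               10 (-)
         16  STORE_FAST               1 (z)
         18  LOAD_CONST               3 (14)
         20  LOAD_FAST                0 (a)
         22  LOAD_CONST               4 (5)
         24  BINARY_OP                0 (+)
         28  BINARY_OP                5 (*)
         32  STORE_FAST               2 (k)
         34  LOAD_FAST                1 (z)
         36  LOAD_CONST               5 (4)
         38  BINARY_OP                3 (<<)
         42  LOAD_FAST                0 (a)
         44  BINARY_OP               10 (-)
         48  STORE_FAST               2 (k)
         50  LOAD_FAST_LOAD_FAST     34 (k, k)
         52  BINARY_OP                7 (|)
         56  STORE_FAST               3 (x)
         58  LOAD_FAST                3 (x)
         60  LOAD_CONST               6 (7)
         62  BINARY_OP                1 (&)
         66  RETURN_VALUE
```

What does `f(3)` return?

5

LOAD_CONST → push 10. Stack: [10]
LOAD_CONST → push 11. Stack: [10, 11]
LOAD_FAST a → push 3. Stack: [10, 11, 3]
BINARY_OP & → 11 & 3 = 3. Stack: [10, 3]
BINARY_OP - → 10 - 3 = 7. Stack: [7]
STORE_FAST z → z=7. Stack: []
LOAD_CONST → push 14. Stack: [14]
LOAD_FAST a → push 3. Stack: [14, 3]
LOAD_CONST → push 5. Stack: [14, 3, 5]
BINARY_OP + → 3 + 5 = 8. Stack: [14, 8]
BINARY_OP * → 14 * 8 = 112. Stack: [112]
STORE_FAST k → k=112. Stack: []
LOAD_FAST z → push 7. Stack: [7]
LOAD_CONST → push 4. Stack: [7, 4]
BINARY_OP << → 7 << 4 = 112. Stack: [112]
LOAD_FAST a → push 3. Stack: [112, 3]
BINARY_OP - → 112 - 3 = 109. Stack: [109]
STORE_FAST k → k=109. Stack: []
LOAD_FAST_LOAD_FAST k,k → push 109,109. Stack: [109, 109]
BINARY_OP | → 109 | 109 = 109. Stack: [109]
STORE_FAST x → x=109. Stack: []
LOAD_FAST x → push 109. Stack: [109]
LOAD_CONST → push 7. Stack: [109, 7]
BINARY_OP & → 109 & 7 = 5. Stack: [5]
RETURN_VALUE → return 5.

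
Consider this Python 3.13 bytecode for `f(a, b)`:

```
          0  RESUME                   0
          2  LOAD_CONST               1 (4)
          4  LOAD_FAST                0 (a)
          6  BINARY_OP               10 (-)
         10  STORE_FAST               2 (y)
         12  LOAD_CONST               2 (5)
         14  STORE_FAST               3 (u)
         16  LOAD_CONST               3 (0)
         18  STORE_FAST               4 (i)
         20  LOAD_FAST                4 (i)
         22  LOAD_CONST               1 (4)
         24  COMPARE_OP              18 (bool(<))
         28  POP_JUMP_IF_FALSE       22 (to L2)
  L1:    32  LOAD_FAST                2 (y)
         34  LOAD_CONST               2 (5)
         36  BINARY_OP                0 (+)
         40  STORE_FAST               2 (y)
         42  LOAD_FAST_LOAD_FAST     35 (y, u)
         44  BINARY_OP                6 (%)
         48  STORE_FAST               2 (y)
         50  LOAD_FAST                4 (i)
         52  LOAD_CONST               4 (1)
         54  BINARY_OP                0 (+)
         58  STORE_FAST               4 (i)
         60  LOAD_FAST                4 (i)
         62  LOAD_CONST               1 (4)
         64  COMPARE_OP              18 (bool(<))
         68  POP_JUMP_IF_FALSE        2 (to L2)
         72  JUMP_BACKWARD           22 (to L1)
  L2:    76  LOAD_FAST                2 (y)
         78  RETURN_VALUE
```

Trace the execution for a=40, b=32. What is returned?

LOAD_CONST → push 4
LOAD_FAST a → push 40
BINARY_OP - → 4 - 40 = -36
STORE_FAST y → y=-36
LOAD_CONST → push 5
STORE_FAST u → u=5
LOAD_CONST → push 0
STORE_FAST i → i=0
LOAD_FAST i → push 0
LOAD_CONST → push 4
COMPARE_OP bool(<) → 0 vs 4 = True
POP_JUMP_IF_FALSE → pop True; no jump
LOAD_FAST y → push -36
LOAD_CONST → push 5
BINARY_OP + → -36 + 5 = -31
STORE_FAST y → y=-31
LOAD_FAST_LOAD_FAST y,u → push -31,5
BINARY_OP % → -31 % 5 = 4
STORE_FAST y → y=4
LOAD_FAST i → push 0
LOAD_CONST → push 1
BINARY_OP + → 0 + 1 = 1
STORE_FAST i → i=1
LOAD_FAST i → push 1
LOAD_CONST → push 4
COMPARE_OP bool(<) → 1 vs 4 = True
POP_JUMP_IF_FALSE → pop True; no jump
LOAD_FAST y → push 4
LOAD_CONST → push 5
BINARY_OP + → 4 + 5 = 9
STORE_FAST y → y=9
LOAD_FAST_LOAD_FAST y,u → push 9,5
BINARY_OP % → 9 % 5 = 4
STORE_FAST y → y=4
LOAD_FAST i → push 1
LOAD_CONST → push 1
BINARY_OP + → 1 + 1 = 2
STORE_FAST i → i=2
LOAD_FAST i → push 2
LOAD_CONST → push 4
COMPARE_OP bool(<) → 2 vs 4 = True
POP_JUMP_IF_FALSE → pop True; no jump
LOAD_FAST y → push 4
LOAD_CONST → push 5
BINARY_OP + → 4 + 5 = 9
STORE_FAST y → y=9
LOAD_FAST_LOAD_FAST y,u → push 9,5
BINARY_OP % → 9 % 5 = 4
STORE_FAST y → y=4
LOAD_FAST i → push 2
LOAD_CONST → push 1
BINARY_OP + → 2 + 1 = 3
STORE_FAST i → i=3
LOAD_FAST i → push 3
LOAD_CONST → push 4
COMPARE_OP bool(<) → 3 vs 4 = True
POP_JUMP_IF_FALSE → pop True; no jump
LOAD_FAST y → push 4
LOAD_CONST → push 5
BINARY_OP + → 4 + 5 = 9
STORE_FAST y → y=9
LOAD_FAST_LOAD_FAST y,u → push 9,5
BINARY_OP % → 9 % 5 = 4
STORE_FAST y → y=4
LOAD_FAST i → push 3
LOAD_CONST → push 1
BINARY_OP + → 3 + 1 = 4
STORE_FAST i → i=4
LOAD_FAST i → push 4
LOAD_CONST → push 4
COMPARE_OP bool(<) → 4 vs 4 = False
POP_JUMP_IF_FALSE → pop False; jump
LOAD_FAST y → push 4
RETURN_VALUE → return 4.

4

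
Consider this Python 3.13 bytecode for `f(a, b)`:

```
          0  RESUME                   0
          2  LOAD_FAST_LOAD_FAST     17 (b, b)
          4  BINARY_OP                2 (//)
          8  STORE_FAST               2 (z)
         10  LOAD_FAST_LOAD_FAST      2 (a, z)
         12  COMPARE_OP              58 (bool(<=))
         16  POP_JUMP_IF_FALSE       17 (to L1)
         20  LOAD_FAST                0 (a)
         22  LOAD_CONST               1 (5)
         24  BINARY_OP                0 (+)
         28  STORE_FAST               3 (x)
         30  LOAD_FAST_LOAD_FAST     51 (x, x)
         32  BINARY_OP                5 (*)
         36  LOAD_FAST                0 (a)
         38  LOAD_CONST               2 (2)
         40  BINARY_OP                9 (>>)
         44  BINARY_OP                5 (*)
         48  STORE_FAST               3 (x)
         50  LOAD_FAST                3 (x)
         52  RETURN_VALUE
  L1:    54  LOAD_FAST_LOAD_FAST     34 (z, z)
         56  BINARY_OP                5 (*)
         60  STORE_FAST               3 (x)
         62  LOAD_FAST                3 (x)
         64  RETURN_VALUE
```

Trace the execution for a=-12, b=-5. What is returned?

-147

LOAD_FAST_LOAD_FAST b,b → push -5,-5. Stack: [-5, -5]
BINARY_OP // → -5 // -5 = 1. Stack: [1]
STORE_FAST z → z=1. Stack: []
LOAD_FAST_LOAD_FAST a,z → push -12,1. Stack: [-12, 1]
COMPARE_OP bool(<=) → -12 vs 1 = True. Stack: [True]
POP_JUMP_IF_FALSE → pop True; no jump. Stack: []
LOAD_FAST a → push -12. Stack: [-12]
LOAD_CONST → push 5. Stack: [-12, 5]
BINARY_OP + → -12 + 5 = -7. Stack: [-7]
STORE_FAST x → x=-7. Stack: []
LOAD_FAST_LOAD_FAST x,x → push -7,-7. Stack: [-7, -7]
BINARY_OP * → -7 * -7 = 49. Stack: [49]
LOAD_FAST a → push -12. Stack: [49, -12]
LOAD_CONST → push 2. Stack: [49, -12, 2]
BINARY_OP >> → -12 >> 2 = -3. Stack: [49, -3]
BINARY_OP * → 49 * -3 = -147. Stack: [-147]
STORE_FAST x → x=-147. Stack: []
LOAD_FAST x → push -147. Stack: [-147]
RETURN_VALUE → return -147.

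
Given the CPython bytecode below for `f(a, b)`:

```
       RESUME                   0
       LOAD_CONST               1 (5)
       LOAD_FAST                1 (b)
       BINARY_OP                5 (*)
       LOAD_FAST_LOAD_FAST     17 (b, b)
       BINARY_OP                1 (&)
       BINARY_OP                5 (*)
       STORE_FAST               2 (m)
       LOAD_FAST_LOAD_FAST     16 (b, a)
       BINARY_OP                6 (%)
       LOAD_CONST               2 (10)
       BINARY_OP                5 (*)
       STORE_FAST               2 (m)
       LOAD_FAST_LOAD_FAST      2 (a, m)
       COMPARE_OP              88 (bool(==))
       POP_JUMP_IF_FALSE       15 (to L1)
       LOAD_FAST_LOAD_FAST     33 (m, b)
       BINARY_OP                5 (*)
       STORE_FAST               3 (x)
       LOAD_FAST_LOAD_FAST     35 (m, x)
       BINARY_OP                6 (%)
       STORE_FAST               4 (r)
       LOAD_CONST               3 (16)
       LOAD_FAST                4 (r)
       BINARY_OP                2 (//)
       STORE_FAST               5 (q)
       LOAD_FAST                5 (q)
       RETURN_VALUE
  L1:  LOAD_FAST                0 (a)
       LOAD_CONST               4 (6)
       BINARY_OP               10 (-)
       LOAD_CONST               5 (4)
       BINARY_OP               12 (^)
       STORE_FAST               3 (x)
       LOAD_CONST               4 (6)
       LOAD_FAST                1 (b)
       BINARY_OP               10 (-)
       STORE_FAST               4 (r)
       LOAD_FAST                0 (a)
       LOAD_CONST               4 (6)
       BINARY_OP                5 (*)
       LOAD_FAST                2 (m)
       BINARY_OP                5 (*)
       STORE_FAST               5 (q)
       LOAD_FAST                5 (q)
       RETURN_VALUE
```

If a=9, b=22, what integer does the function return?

LOAD_CONST → push 5. Stack: [5]
LOAD_FAST b → push 22. Stack: [5, 22]
BINARY_OP * → 5 * 22 = 110. Stack: [110]
LOAD_FAST_LOAD_FAST b,b → push 22,22. Stack: [110, 22, 22]
BINARY_OP & → 22 & 22 = 22. Stack: [110, 22]
BINARY_OP * → 110 * 22 = 2420. Stack: [2420]
STORE_FAST m → m=2420. Stack: []
LOAD_FAST_LOAD_FAST b,a → push 22,9. Stack: [22, 9]
BINARY_OP % → 22 % 9 = 4. Stack: [4]
LOAD_CONST → push 10. Stack: [4, 10]
BINARY_OP * → 4 * 10 = 40. Stack: [40]
STORE_FAST m → m=40. Stack: []
LOAD_FAST_LOAD_FAST a,m → push 9,40. Stack: [9, 40]
COMPARE_OP bool(==) → 9 vs 40 = False. Stack: [False]
POP_JUMP_IF_FALSE → pop False; jump. Stack: []
LOAD_FAST a → push 9. Stack: [9]
LOAD_CONST → push 6. Stack: [9, 6]
BINARY_OP - → 9 - 6 = 3. Stack: [3]
LOAD_CONST → push 4. Stack: [3, 4]
BINARY_OP ^ → 3 ^ 4 = 7. Stack: [7]
STORE_FAST x → x=7. Stack: []
LOAD_CONST → push 6. Stack: [6]
LOAD_FAST b → push 22. Stack: [6, 22]
BINARY_OP - → 6 - 22 = -16. Stack: [-16]
STORE_FAST r → r=-16. Stack: []
LOAD_FAST a → push 9. Stack: [9]
LOAD_CONST → push 6. Stack: [9, 6]
BINARY_OP * → 9 * 6 = 54. Stack: [54]
LOAD_FAST m → push 40. Stack: [54, 40]
BINARY_OP * → 54 * 40 = 2160. Stack: [2160]
STORE_FAST q → q=2160. Stack: []
LOAD_FAST q → push 2160. Stack: [2160]
RETURN_VALUE → return 2160.

2160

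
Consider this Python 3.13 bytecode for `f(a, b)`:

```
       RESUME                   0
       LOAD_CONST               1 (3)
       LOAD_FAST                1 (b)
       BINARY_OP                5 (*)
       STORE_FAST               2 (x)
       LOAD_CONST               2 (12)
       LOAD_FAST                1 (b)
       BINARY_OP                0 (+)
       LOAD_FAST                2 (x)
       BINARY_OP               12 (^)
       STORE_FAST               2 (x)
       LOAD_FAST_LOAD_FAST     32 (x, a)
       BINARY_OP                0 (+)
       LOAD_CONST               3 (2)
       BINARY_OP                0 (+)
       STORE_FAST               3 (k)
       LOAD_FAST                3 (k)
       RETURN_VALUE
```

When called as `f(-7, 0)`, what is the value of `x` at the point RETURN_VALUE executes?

12

LOAD_CONST → push 3. Stack: [3]
LOAD_FAST b → push 0. Stack: [3, 0]
BINARY_OP * → 3 * 0 = 0. Stack: [0]
STORE_FAST x → x=0. Stack: []
LOAD_CONST → push 12. Stack: [12]
LOAD_FAST b → push 0. Stack: [12, 0]
BINARY_OP + → 12 + 0 = 12. Stack: [12]
LOAD_FAST x → push 0. Stack: [12, 0]
BINARY_OP ^ → 12 ^ 0 = 12. Stack: [12]
STORE_FAST x → x=12. Stack: []
LOAD_FAST_LOAD_FAST x,a → push 12,-7. Stack: [12, -7]
BINARY_OP + → 12 + -7 = 5. Stack: [5]
LOAD_CONST → push 2. Stack: [5, 2]
BINARY_OP + → 5 + 2 = 7. Stack: [7]
STORE_FAST k → k=7. Stack: []
LOAD_FAST k → push 7. Stack: [7]
RETURN_VALUE → return 7.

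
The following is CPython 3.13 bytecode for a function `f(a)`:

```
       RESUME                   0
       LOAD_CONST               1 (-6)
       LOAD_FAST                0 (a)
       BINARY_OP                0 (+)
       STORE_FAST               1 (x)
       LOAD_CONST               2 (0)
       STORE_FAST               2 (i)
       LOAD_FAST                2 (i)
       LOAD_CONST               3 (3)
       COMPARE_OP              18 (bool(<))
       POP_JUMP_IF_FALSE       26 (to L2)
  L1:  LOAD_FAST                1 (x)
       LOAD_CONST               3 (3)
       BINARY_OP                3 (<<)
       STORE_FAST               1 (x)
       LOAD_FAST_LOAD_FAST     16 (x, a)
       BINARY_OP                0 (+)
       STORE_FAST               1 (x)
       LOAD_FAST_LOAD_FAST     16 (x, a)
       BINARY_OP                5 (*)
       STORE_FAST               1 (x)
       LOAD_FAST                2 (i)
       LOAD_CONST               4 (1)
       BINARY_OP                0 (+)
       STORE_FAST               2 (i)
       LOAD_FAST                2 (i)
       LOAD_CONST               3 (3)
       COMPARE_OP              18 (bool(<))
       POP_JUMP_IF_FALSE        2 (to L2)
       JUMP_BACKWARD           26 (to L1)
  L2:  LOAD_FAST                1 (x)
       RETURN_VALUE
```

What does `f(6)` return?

LOAD_CONST → push -6
LOAD_FAST a → push 6
BINARY_OP + → -6 + 6 = 0
STORE_FAST x → x=0
LOAD_CONST → push 0
STORE_FAST i → i=0
LOAD_FAST i → push 0
LOAD_CONST → push 3
COMPARE_OP bool(<) → 0 vs 3 = True
POP_JUMP_IF_FALSE → pop True; no jump
LOAD_FAST x → push 0
LOAD_CONST → push 3
BINARY_OP << → 0 << 3 = 0
STORE_FAST x → x=0
LOAD_FAST_LOAD_FAST x,a → push 0,6
BINARY_OP + → 0 + 6 = 6
STORE_FAST x → x=6
LOAD_FAST_LOAD_FAST x,a → push 6,6
BINARY_OP * → 6 * 6 = 36
STORE_FAST x → x=36
LOAD_FAST i → push 0
LOAD_CONST → push 1
BINARY_OP + → 0 + 1 = 1
STORE_FAST i → i=1
LOAD_FAST i → push 1
LOAD_CONST → push 3
COMPARE_OP bool(<) → 1 vs 3 = True
POP_JUMP_IF_FALSE → pop True; no jump
LOAD_FAST x → push 36
LOAD_CONST → push 3
BINARY_OP << → 36 << 3 = 288
STORE_FAST x → x=288
LOAD_FAST_LOAD_FAST x,a → push 288,6
BINARY_OP + → 288 + 6 = 294
STORE_FAST x → x=294
LOAD_FAST_LOAD_FAST x,a → push 294,6
BINARY_OP * → 294 * 6 = 1764
STORE_FAST x → x=1764
LOAD_FAST i → push 1
LOAD_CONST → push 1
BINARY_OP + → 1 + 1 = 2
STORE_FAST i → i=2
LOAD_FAST i → push 2
LOAD_CONST → push 3
COMPARE_OP bool(<) → 2 vs 3 = True
POP_JUMP_IF_FALSE → pop True; no jump
LOAD_FAST x → push 1764
LOAD_CONST → push 3
BINARY_OP << → 1764 << 3 = 14112
STORE_FAST x → x=14112
LOAD_FAST_LOAD_FAST x,a → push 14112,6
BINARY_OP + → 14112 + 6 = 14118
STORE_FAST x → x=14118
LOAD_FAST_LOAD_FAST x,a → push 14118,6
BINARY_OP * → 14118 * 6 = 84708
STORE_FAST x → x=84708
LOAD_FAST i → push 2
LOAD_CONST → push 1
BINARY_OP + → 2 + 1 = 3
STORE_FAST i → i=3
LOAD_FAST i → push 3
LOAD_CONST → push 3
COMPARE_OP bool(<) → 3 vs 3 = False
POP_JUMP_IF_FALSE → pop False; jump
LOAD_FAST x → push 84708
RETURN_VALUE → return 84708.

84708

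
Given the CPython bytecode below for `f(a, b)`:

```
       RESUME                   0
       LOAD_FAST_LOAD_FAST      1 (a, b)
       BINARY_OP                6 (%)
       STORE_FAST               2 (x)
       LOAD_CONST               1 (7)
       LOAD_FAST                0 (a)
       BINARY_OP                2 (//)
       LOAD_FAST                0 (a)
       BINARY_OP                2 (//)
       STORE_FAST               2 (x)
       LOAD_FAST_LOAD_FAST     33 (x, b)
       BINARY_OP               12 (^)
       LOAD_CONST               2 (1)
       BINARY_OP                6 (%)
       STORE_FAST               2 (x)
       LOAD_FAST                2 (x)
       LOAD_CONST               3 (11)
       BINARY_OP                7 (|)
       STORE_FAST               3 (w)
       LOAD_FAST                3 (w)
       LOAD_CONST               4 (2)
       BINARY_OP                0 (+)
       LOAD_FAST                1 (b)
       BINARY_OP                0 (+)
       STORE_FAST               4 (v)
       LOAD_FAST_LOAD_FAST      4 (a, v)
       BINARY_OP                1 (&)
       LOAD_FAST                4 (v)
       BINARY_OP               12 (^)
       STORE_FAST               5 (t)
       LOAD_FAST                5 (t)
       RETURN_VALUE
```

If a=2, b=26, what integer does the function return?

37

LOAD_FAST_LOAD_FAST a,b → push 2,26. Stack: [2, 26]
BINARY_OP % → 2 % 26 = 2. Stack: [2]
STORE_FAST x → x=2. Stack: []
LOAD_CONST → push 7. Stack: [7]
LOAD_FAST a → push 2. Stack: [7, 2]
BINARY_OP // → 7 // 2 = 3. Stack: [3]
LOAD_FAST a → push 2. Stack: [3, 2]
BINARY_OP // → 3 // 2 = 1. Stack: [1]
STORE_FAST x → x=1. Stack: []
LOAD_FAST_LOAD_FAST x,b → push 1,26. Stack: [1, 26]
BINARY_OP ^ → 1 ^ 26 = 27. Stack: [27]
LOAD_CONST → push 1. Stack: [27, 1]
BINARY_OP % → 27 % 1 = 0. Stack: [0]
STORE_FAST x → x=0. Stack: []
LOAD_FAST x → push 0. Stack: [0]
LOAD_CONST → push 11. Stack: [0, 11]
BINARY_OP | → 0 | 11 = 11. Stack: [11]
STORE_FAST w → w=11. Stack: []
LOAD_FAST w → push 11. Stack: [11]
LOAD_CONST → push 2. Stack: [11, 2]
BINARY_OP + → 11 + 2 = 13. Stack: [13]
LOAD_FAST b → push 26. Stack: [13, 26]
BINARY_OP + → 13 + 26 = 39. Stack: [39]
STORE_FAST v → v=39. Stack: []
LOAD_FAST_LOAD_FAST a,v → push 2,39. Stack: [2, 39]
BINARY_OP & → 2 & 39 = 2. Stack: [2]
LOAD_FAST v → push 39. Stack: [2, 39]
BINARY_OP ^ → 2 ^ 39 = 37. Stack: [37]
STORE_FAST t → t=37. Stack: []
LOAD_FAST t → push 37. Stack: [37]
RETURN_VALUE → return 37.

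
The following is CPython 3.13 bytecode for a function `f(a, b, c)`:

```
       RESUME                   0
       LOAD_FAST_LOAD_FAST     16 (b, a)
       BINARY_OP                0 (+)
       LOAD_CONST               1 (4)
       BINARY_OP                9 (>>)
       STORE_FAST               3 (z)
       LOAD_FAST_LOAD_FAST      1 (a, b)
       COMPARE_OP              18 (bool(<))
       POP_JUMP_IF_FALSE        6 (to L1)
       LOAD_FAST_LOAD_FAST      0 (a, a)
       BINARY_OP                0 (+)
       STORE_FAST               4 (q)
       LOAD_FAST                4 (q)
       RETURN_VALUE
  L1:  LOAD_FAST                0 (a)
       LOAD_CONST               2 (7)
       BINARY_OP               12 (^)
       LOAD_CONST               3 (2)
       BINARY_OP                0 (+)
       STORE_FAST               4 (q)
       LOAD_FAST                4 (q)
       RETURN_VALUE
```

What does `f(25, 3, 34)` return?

32

LOAD_FAST_LOAD_FAST b,a → push 3,25. Stack: [3, 25]
BINARY_OP + → 3 + 25 = 28. Stack: [28]
LOAD_CONST → push 4. Stack: [28, 4]
BINARY_OP >> → 28 >> 4 = 1. Stack: [1]
STORE_FAST z → z=1. Stack: []
LOAD_FAST_LOAD_FAST a,b → push 25,3. Stack: [25, 3]
COMPARE_OP bool(<) → 25 vs 3 = False. Stack: [False]
POP_JUMP_IF_FALSE → pop False; jump. Stack: []
LOAD_FAST a → push 25. Stack: [25]
LOAD_CONST → push 7. Stack: [25, 7]
BINARY_OP ^ → 25 ^ 7 = 30. Stack: [30]
LOAD_CONST → push 2. Stack: [30, 2]
BINARY_OP + → 30 + 2 = 32. Stack: [32]
STORE_FAST q → q=32. Stack: []
LOAD_FAST q → push 32. Stack: [32]
RETURN_VALUE → return 32.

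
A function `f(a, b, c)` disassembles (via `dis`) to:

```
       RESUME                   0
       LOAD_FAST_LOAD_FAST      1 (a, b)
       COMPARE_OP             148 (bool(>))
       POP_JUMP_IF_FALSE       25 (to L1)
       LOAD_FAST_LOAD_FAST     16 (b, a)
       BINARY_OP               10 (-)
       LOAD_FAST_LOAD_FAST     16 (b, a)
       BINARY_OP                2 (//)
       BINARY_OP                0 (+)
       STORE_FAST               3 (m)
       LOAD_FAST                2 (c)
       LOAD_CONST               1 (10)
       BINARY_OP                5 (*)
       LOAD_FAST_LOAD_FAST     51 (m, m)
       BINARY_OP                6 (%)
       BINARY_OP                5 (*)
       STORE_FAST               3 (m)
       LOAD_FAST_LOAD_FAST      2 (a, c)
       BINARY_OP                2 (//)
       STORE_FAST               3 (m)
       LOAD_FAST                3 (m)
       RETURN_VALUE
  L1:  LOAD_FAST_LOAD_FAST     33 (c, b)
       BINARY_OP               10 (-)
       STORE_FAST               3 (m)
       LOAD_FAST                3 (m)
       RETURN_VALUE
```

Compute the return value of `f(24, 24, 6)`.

-18

LOAD_FAST_LOAD_FAST a,b → push 24,24. Stack: [24, 24]
COMPARE_OP bool(>) → 24 vs 24 = False. Stack: [False]
POP_JUMP_IF_FALSE → pop False; jump. Stack: []
LOAD_FAST_LOAD_FAST c,b → push 6,24. Stack: [6, 24]
BINARY_OP - → 6 - 24 = -18. Stack: [-18]
STORE_FAST m → m=-18. Stack: []
LOAD_FAST m → push -18. Stack: [-18]
RETURN_VALUE → return -18.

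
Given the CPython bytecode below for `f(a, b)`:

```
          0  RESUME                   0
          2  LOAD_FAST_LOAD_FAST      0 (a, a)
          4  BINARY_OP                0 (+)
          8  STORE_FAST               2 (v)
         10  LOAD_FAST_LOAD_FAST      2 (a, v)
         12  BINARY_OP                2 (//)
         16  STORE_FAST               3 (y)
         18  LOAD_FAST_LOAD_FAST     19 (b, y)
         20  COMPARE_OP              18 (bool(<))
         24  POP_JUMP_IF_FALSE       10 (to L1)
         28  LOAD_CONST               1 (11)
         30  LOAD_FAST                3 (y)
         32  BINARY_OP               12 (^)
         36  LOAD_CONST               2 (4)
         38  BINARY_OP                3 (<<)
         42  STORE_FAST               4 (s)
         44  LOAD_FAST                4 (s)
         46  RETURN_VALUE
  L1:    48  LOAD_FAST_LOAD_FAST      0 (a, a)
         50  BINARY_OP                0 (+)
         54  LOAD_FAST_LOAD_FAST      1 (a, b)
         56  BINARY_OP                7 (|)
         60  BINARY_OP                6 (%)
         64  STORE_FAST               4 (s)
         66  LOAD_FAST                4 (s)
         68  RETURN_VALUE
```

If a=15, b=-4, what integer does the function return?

LOAD_FAST_LOAD_FAST a,a → push 15,15. Stack: [15, 15]
BINARY_OP + → 15 + 15 = 30. Stack: [30]
STORE_FAST v → v=30. Stack: []
LOAD_FAST_LOAD_FAST a,v → push 15,30. Stack: [15, 30]
BINARY_OP // → 15 // 30 = 0. Stack: [0]
STORE_FAST y → y=0. Stack: []
LOAD_FAST_LOAD_FAST b,y → push -4,0. Stack: [-4, 0]
COMPARE_OP bool(<) → -4 vs 0 = True. Stack: [True]
POP_JUMP_IF_FALSE → pop True; no jump. Stack: []
LOAD_CONST → push 11. Stack: [11]
LOAD_FAST y → push 0. Stack: [11, 0]
BINARY_OP ^ → 11 ^ 0 = 11. Stack: [11]
LOAD_CONST → push 4. Stack: [11, 4]
BINARY_OP << → 11 << 4 = 176. Stack: [176]
STORE_FAST s → s=176. Stack: []
LOAD_FAST s → push 176. Stack: [176]
RETURN_VALUE → return 176.

176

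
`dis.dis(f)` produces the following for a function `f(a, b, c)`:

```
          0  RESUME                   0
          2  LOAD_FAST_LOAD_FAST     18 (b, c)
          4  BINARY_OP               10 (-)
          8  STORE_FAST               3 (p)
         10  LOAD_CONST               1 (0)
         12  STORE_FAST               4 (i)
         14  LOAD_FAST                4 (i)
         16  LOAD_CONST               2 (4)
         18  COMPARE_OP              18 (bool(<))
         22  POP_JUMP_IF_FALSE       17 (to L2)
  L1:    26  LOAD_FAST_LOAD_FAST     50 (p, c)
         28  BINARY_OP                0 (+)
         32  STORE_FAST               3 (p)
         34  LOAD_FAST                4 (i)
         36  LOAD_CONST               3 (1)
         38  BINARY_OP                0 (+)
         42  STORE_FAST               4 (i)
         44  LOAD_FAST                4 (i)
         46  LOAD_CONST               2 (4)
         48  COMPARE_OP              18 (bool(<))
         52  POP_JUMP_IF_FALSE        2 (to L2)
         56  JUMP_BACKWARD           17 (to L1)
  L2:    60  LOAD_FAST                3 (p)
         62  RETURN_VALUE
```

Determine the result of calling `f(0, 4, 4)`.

LOAD_FAST_LOAD_FAST b,c → push 4,4. Stack: [4, 4]
BINARY_OP - → 4 - 4 = 0. Stack: [0]
STORE_FAST p → p=0. Stack: []
LOAD_CONST → push 0. Stack: [0]
STORE_FAST i → i=0. Stack: []
LOAD_FAST i → push 0. Stack: [0]
LOAD_CONST → push 4. Stack: [0, 4]
COMPARE_OP bool(<) → 0 vs 4 = True. Stack: [True]
POP_JUMP_IF_FALSE → pop True; no jump. Stack: []
LOAD_FAST_LOAD_FAST p,c → push 0,4. Stack: [0, 4]
BINARY_OP + → 0 + 4 = 4. Stack: [4]
STORE_FAST p → p=4. Stack: []
LOAD_FAST i → push 0. Stack: [0]
LOAD_CONST → push 1. Stack: [0, 1]
BINARY_OP + → 0 + 1 = 1. Stack: [1]
STORE_FAST i → i=1. Stack: []
LOAD_FAST i → push 1. Stack: [1]
LOAD_CONST → push 4. Stack: [1, 4]
COMPARE_OP bool(<) → 1 vs 4 = True. Stack: [True]
POP_JUMP_IF_FALSE → pop True; no jump. Stack: []
LOAD_FAST_LOAD_FAST p,c → push 4,4. Stack: [4, 4]
BINARY_OP + → 4 + 4 = 8. Stack: [8]
STORE_FAST p → p=8. Stack: []
LOAD_FAST i → push 1. Stack: [1]
LOAD_CONST → push 1. Stack: [1, 1]
BINARY_OP + → 1 + 1 = 2. Stack: [2]
STORE_FAST i → i=2. Stack: []
LOAD_FAST i → push 2. Stack: [2]
LOAD_CONST → push 4. Stack: [2, 4]
COMPARE_OP bool(<) → 2 vs 4 = True. Stack: [True]
POP_JUMP_IF_FALSE → pop True; no jump. Stack: []
LOAD_FAST_LOAD_FAST p,c → push 8,4. Stack: [8, 4]
BINARY_OP + → 8 + 4 = 12. Stack: [12]
STORE_FAST p → p=12. Stack: []
LOAD_FAST i → push 2. Stack: [2]
LOAD_CONST → push 1. Stack: [2, 1]
BINARY_OP + → 2 + 1 = 3. Stack: [3]
STORE_FAST i → i=3. Stack: []
LOAD_FAST i → push 3. Stack: [3]
LOAD_CONST → push 4. Stack: [3, 4]
COMPARE_OP bool(<) → 3 vs 4 = True. Stack: [True]
POP_JUMP_IF_FALSE → pop True; no jump. Stack: []
LOAD_FAST_LOAD_FAST p,c → push 12,4. Stack: [12, 4]
BINARY_OP + → 12 + 4 = 16. Stack: [16]
STORE_FAST p → p=16. Stack: []
LOAD_FAST i → push 3. Stack: [3]
LOAD_CONST → push 1. Stack: [3, 1]
BINARY_OP + → 3 + 1 = 4. Stack: [4]
STORE_FAST i → i=4. Stack: []
LOAD_FAST i → push 4. Stack: [4]
LOAD_CONST → push 4. Stack: [4, 4]
COMPARE_OP bool(<) → 4 vs 4 = False. Stack: [False]
POP_JUMP_IF_FALSE → pop False; jump. Stack: []
LOAD_FAST p → push 16. Stack: [16]
RETURN_VALUE → return 16.

16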